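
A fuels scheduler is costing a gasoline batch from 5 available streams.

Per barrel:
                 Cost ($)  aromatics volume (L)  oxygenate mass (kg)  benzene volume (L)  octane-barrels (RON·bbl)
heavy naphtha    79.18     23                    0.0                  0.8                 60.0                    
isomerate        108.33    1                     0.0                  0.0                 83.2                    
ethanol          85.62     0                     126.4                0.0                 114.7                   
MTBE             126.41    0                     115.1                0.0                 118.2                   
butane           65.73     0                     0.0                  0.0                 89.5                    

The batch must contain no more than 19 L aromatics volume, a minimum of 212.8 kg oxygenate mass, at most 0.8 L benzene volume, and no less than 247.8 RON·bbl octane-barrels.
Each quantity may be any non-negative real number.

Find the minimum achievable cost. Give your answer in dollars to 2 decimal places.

$184.32

Let x1 = barrels of heavy naphtha, x2 = barrels of isomerate, x3 = barrels of ethanol, x4 = barrels of MTBE, x5 = barrels of butane.
Minimize 79.18x1 + 108.33x2 + 85.62x3 + 126.41x4 + 65.73x5 with:
  23x1 + 1x2 ≤ 19   (aromatics volume)
  126.4x3 + 115.1x4 ≥ 212.8   (oxygenate mass)
  0.8x1 ≤ 0.8   (benzene volume)
  60x1 + 83.2x2 + 114.7x3 + 118.2x4 + 89.5x5 ≥ 247.8   (octane-barrels)
  x1, x2, x3, x4, x5 ≥ 0.
The optimal basis is {ethanol, butane}; heavy naphtha, isomerate, MTBE drop out. Binding constraints: oxygenate mass and octane-barrels.
So ethanol = 1.68354 barrels, butane = 0.611145 barrels.
Total cost: 85.62·1.68354 + 65.73·0.611145 = 184.3153.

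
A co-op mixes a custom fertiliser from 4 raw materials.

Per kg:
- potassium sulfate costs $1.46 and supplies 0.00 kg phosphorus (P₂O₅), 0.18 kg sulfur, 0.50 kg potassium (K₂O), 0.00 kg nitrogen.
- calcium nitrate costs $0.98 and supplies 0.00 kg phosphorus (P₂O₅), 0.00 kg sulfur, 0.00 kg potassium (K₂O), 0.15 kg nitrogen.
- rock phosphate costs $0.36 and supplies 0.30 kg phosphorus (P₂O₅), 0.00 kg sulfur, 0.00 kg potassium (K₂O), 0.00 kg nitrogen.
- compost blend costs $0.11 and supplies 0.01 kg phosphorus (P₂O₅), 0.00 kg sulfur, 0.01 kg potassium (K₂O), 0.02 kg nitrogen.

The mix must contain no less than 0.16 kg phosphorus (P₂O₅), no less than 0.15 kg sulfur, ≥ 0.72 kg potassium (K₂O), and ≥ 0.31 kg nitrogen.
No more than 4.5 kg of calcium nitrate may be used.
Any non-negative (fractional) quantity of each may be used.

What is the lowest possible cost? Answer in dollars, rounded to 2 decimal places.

$3.36

Let x1 = kg of potassium sulfate, x2 = kg of calcium nitrate, x3 = kg of rock phosphate, x4 = kg of compost blend.
Minimize 1.46x1 + 0.98x2 + 0.36x3 + 0.11x4 with:
  0.3x3 + 0.01x4 ≥ 0.16   (phosphorus (P₂O₅))
  0.18x1 ≥ 0.15   (sulfur)
  0.5x1 + 0.01x4 ≥ 0.72   (potassium (K₂O))
  0.15x2 + 0.02x4 ≥ 0.31   (nitrogen)
  x2 ≤ 4.5
  x1, x2, x3, x4 ≥ 0.
The minimum-cost mix takes nothing from calcium nitrate — only potassium sulfate, rock phosphate, compost blend. Binding constraints: phosphorus (P₂O₅), potassium (K₂O), nitrogen.
That vertex is x1 = 1.13, x3 = 0.01667, x4 = 15.5.
Objective = 1.46·1.13 + 0.36·0.01667 + 0.11·15.5 = 3.3608.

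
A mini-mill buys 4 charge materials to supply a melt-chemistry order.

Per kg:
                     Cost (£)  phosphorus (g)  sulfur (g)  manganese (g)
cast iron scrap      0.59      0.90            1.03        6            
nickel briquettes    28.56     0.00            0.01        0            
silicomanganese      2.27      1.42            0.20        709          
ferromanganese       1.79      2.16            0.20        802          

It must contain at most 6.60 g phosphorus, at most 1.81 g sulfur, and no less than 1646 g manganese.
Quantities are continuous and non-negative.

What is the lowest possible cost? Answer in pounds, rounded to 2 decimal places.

Treat it as an LP. Let x1 = kg of cast iron scrap, x2 = kg of nickel briquettes, x3 = kg of silicomanganese, x4 = kg of ferromanganese.
min 0.59x1 + 28.56x2 + 2.27x3 + 1.79x4 s.t.:
  0.9x1 + 1.42x3 + 2.16x4 ≤ 6.6   (phosphorus)
  1.03x1 + 0.01x2 + 0.2x3 + 0.2x4 ≤ 1.81   (sulfur)
  6x1 + 709x3 + 802x4 ≥ 1646   (manganese)
  x1, x2, x3, x4 ≥ 0.
The optimal basis is {ferromanganese}; cast iron scrap, nickel briquettes, silicomanganese drop out. Binding constraint: manganese.
That vertex is x4 = 2.052.
Total cost: 1.79·2.052 = 3.6731.

£3.67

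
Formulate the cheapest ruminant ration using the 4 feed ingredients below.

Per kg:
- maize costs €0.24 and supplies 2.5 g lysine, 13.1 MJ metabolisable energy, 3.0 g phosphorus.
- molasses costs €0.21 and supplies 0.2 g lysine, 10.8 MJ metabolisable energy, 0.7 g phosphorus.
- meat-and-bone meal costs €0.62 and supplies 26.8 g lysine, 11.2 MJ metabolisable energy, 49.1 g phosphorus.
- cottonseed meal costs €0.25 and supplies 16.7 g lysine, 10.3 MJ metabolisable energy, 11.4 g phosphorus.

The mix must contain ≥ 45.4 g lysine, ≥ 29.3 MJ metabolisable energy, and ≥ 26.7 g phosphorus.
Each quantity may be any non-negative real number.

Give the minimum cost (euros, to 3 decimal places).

Let x1 = kg of maize, x2 = kg of molasses, x3 = kg of meat-and-bone meal, x4 = kg of cottonseed meal.
Minimise 0.24x1 + 0.21x2 + 0.62x3 + 0.25x4 s.t.:
  2.5x1 + 0.2x2 + 26.8x3 + 16.7x4 ≥ 45.4   (lysine)
  13.1x1 + 10.8x2 + 11.2x3 + 10.3x4 ≥ 29.3   (metabolisable energy)
  3x1 + 0.7x2 + 49.1x3 + 11.4x4 ≥ 26.7   (phosphorus)
  x1, x2, x3, x4 ≥ 0.
At the optimum only maize, cottonseed meal are positive (molasses, meat-and-bone meal = 0). Binding constraints: lysine and metabolisable energy.
That vertex is x1 = 0.1124, x4 = 2.702.
Total cost: 0.24·0.1124 + 0.25·2.702 = 0.70248.

€0.702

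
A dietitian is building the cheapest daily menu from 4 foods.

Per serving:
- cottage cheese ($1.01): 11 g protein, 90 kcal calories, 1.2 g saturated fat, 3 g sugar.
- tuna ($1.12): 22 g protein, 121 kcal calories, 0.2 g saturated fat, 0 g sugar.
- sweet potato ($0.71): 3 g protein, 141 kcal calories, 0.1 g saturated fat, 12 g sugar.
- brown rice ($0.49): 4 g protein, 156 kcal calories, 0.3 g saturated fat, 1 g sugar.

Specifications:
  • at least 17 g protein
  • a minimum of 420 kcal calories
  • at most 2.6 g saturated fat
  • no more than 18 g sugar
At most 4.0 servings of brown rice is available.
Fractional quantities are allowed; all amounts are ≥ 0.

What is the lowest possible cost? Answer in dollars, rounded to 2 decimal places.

$1.56

Set it up as a linear program. Let x1 = servings of cottage cheese, x2 = servings of tuna, x3 = servings of sweet potato, x4 = servings of brown rice.
min 1.01x1 + 1.12x2 + 0.71x3 + 0.49x4 s.t.:
  11x1 + 22x2 + 3x3 + 4x4 ≥ 17   (protein)
  90x1 + 121x2 + 141x3 + 156x4 ≥ 420   (calories)
  1.2x1 + 0.2x2 + 0.1x3 + 0.3x4 ≤ 2.6   (saturated fat)
  3x1 + 12x3 + 1x4 ≤ 18   (sugar)
  x4 ≤ 4
  x1, x2, x3, x4 ≥ 0.
The minimum-cost mix takes nothing from cottage cheese, sweet potato — only tuna, brown rice. The protein and calories requirements are met with equality.
Optimal quantities: tuna = 0.3297 servings, brown rice = 2.437 servings.
Objective = 1.12·0.3297 + 0.49·2.437 = 1.5634.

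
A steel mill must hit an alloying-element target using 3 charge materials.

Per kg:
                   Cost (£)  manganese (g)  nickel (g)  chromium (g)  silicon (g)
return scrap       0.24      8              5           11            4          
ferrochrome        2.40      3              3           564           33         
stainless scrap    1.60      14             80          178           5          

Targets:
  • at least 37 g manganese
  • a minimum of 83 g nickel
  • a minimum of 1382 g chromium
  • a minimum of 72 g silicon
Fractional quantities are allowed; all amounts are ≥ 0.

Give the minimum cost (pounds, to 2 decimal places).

£7.03

Let x1 = kg of return scrap, x2 = kg of ferrochrome, x3 = kg of stainless scrap.
Minimize 0.24x1 + 2.4x2 + 1.6x3 subject to:
  8x1 + 3x2 + 14x3 ≥ 37   (manganese)
  5x1 + 3x2 + 80x3 ≥ 83   (nickel)
  11x1 + 564x2 + 178x3 ≥ 1382   (chromium)
  4x1 + 33x2 + 5x3 ≥ 72   (silicon)
  x1, x2, x3 ≥ 0.
All 3 inputs are positive at the optimum. Binding constraints: manganese, nickel, chromium.
Solving gives x1 = 2.408, x2 = 2.149, x3 = 0.8064.
Objective = 0.24·2.408 + 2.4·2.149 + 1.6·0.8064 = 7.0258.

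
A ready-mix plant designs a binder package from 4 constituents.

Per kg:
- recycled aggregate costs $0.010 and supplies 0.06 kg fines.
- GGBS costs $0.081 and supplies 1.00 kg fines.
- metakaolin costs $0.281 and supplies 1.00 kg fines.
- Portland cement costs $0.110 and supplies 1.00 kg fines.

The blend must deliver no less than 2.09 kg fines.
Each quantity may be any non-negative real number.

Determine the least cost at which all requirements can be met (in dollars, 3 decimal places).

Let x1 = kg of recycled aggregate, x2 = kg of GGBS, x3 = kg of metakaolin, x4 = kg of Portland cement.
min 0.01x1 + 0.081x2 + 0.281x3 + 0.11x4 s.t.:
  0.06x1 + 1x2 + 1x3 + 1x4 ≥ 2.09   (fines)
  x1, x2, x3, x4 ≥ 0.
The optimal basis is {GGBS}; recycled aggregate, metakaolin, Portland cement drop out. Binding constraint: fines.
So GGBS = 2.09 kg.
Hence cost = 0.081·2.09 = $0.16929.

$0.169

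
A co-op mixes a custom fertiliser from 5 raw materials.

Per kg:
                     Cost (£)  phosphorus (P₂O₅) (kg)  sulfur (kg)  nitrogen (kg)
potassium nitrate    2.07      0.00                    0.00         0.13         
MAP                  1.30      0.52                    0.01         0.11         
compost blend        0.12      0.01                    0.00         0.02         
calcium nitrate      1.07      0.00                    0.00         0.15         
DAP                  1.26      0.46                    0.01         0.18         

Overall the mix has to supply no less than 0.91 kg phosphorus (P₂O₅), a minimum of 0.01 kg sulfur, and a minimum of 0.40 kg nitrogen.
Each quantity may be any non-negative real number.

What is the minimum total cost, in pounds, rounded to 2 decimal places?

Let x1 = kg of potassium nitrate, x2 = kg of MAP, x3 = kg of compost blend, x4 = kg of calcium nitrate, x5 = kg of DAP.
min 2.07x1 + 1.3x2 + 0.12x3 + 1.07x4 + 1.26x5 s.t.:
  0.52x2 + 0.01x3 + 0.46x5 ≥ 0.91   (phosphorus (P₂O₅))
  0.01x2 + 0.01x5 ≥ 0.01   (sulfur)
  0.13x1 + 0.11x2 + 0.02x3 + 0.15x4 + 0.18x5 ≥ 0.4   (nitrogen)
  x1, x2, x3, x4, x5 ≥ 0.
The minimum-cost mix takes nothing from potassium nitrate, MAP, calcium nitrate — only compost blend, DAP. The phosphorus (P₂O₅) and nitrogen requirements are met with equality.
So compost blend = 2.73 kg, DAP = 1.919 kg.
Objective = 0.12·2.73 + 1.26·1.919 = 2.7455.

£2.75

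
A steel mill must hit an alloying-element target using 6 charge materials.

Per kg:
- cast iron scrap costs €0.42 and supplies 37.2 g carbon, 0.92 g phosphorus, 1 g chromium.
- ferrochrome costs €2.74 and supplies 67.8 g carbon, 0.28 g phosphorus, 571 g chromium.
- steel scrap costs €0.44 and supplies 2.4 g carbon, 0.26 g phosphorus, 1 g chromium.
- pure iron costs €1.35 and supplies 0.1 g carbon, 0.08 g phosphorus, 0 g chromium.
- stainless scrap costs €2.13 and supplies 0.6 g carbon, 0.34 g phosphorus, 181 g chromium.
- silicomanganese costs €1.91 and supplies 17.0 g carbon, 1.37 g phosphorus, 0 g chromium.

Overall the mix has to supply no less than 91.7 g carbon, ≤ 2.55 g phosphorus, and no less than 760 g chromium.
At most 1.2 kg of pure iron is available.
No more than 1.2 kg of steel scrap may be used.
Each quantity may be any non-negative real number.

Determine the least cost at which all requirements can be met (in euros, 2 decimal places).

Set it up as a linear program. Let x1 = kg of cast iron scrap, x2 = kg of ferrochrome, x3 = kg of steel scrap, x4 = kg of pure iron, x5 = kg of stainless scrap, x6 = kg of silicomanganese.
Minimise 0.42x1 + 2.74x2 + 0.44x3 + 1.35x4 + 2.13x5 + 1.91x6 subject to:
  37.2x1 + 67.8x2 + 2.4x3 + 0.1x4 + 0.6x5 + 17x6 ≥ 91.7   (carbon)
  0.92x1 + 0.28x2 + 0.26x3 + 0.08x4 + 0.34x5 + 1.37x6 ≤ 2.55   (phosphorus)
  1x1 + 571x2 + 1x3 + 181x5 ≥ 760   (chromium)
  x4 ≤ 1.2
  x3 ≤ 1.2
  x1, x2, x3, x4, x5, x6 ≥ 0.
At the optimum only cast iron scrap, ferrochrome are positive (steel scrap, pure iron, stainless scrap, silicomanganese = 0). Binding constraints: carbon and chromium.
Optimal quantities: cast iron scrap = 0.03933 kg, ferrochrome = 1.331 kg.
Total cost: 0.42·0.03933 + 2.74·1.331 = 3.6635.

€3.66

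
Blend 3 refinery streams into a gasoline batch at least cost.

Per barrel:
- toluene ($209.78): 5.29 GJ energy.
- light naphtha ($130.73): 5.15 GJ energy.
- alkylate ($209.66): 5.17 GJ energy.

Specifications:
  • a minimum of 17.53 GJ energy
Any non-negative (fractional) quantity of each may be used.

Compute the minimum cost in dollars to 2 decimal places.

Let x1 = barrels of toluene, x2 = barrels of light naphtha, x3 = barrels of alkylate.
min 209.78x1 + 130.73x2 + 209.66x3 subject to:
  5.29x1 + 5.15x2 + 5.17x3 ≥ 17.53   (energy)
  x1, x2, x3 ≥ 0.
The minimum-cost mix takes nothing from toluene, alkylate — only light naphtha. Binding constraint: energy.
Solving gives x2 = 3.4039.
Cost = 130.73·3.4039 = 444.9918.

$444.99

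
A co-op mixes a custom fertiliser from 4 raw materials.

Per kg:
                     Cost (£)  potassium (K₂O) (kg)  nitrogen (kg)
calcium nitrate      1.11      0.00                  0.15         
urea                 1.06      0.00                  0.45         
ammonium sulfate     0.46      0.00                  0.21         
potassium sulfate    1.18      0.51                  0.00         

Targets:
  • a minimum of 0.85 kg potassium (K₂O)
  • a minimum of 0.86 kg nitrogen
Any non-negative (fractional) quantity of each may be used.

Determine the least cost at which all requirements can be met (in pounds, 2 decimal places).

Treat it as an LP. Let x1 = kg of calcium nitrate, x2 = kg of urea, x3 = kg of ammonium sulfate, x4 = kg of potassium sulfate.
Minimize 1.11x1 + 1.06x2 + 0.46x3 + 1.18x4 subject to:
  0.51x4 ≥ 0.85   (potassium (K₂O))
  0.15x1 + 0.45x2 + 0.21x3 ≥ 0.86   (nitrogen)
  x1, x2, x3, x4 ≥ 0.
The minimum-cost mix takes nothing from calcium nitrate, urea — only ammonium sulfate, potassium sulfate. The potassium (K₂O) and nitrogen requirements are met with equality.
Optimal quantities: ammonium sulfate = 4.095 kg, potassium sulfate = 1.667 kg.
Cost = 0.46·4.095 + 1.18·1.667 = 3.8508.

£3.85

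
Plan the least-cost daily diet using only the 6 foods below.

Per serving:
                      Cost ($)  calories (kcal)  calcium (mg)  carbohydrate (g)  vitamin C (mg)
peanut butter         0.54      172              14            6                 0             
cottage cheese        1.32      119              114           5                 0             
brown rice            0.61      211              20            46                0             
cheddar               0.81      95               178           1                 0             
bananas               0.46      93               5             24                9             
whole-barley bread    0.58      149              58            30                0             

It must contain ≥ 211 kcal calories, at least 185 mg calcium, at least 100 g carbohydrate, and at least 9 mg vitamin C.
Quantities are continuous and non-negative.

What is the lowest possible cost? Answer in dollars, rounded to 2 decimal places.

Let x1 = servings of peanut butter, x2 = servings of cottage cheese, x3 = servings of brown rice, x4 = servings of cheddar, x5 = servings of bananas, x6 = servings of whole-barley bread.
Minimise 0.54x1 + 1.32x2 + 0.61x3 + 0.81x4 + 0.46x5 + 0.58x6 s.t.:
  172x1 + 119x2 + 211x3 + 95x4 + 93x5 + 149x6 ≥ 211   (calories)
  14x1 + 114x2 + 20x3 + 178x4 + 5x5 + 58x6 ≥ 185   (calcium)
  6x1 + 5x2 + 46x3 + 1x4 + 24x5 + 30x6 ≥ 100   (carbohydrate)
  9x5 ≥ 9   (vitamin C)
  x1, x2, x3, x4, x5, x6 ≥ 0.
The cheapest feasible vertex uses only cheddar, bananas, whole-barley bread; peanut butter, cottage cheese, brown rice are not used. The calcium, carbohydrate, vitamin C requirements are met with equality.
Solving gives x4 = 0.1878, x5 = 1, x6 = 2.527.
Cost = 0.81·0.1878 + 0.46·1 + 0.58·2.527 = 2.0778.

$2.08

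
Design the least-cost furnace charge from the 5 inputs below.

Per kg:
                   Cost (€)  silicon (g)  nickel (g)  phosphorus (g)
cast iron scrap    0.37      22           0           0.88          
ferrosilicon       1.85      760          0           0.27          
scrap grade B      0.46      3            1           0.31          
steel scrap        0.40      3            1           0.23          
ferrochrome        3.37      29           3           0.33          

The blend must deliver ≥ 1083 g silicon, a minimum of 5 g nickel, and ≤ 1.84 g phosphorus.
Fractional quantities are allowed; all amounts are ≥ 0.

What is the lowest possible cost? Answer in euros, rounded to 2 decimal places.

€4.60

Let x1 = kg of cast iron scrap, x2 = kg of ferrosilicon, x3 = kg of scrap grade B, x4 = kg of steel scrap, x5 = kg of ferrochrome.
Minimize 0.37x1 + 1.85x2 + 0.46x3 + 0.4x4 + 3.37x5 subject to:
  22x1 + 760x2 + 3x3 + 3x4 + 29x5 ≥ 1083   (silicon)
  1x3 + 1x4 + 3x5 ≥ 5   (nickel)
  0.88x1 + 0.27x2 + 0.31x3 + 0.23x4 + 0.33x5 ≤ 1.84   (phosphorus)
  x1, x2, x3, x4, x5 ≥ 0.
The optimal basis is {ferrosilicon, steel scrap}; cast iron scrap, scrap grade B, ferrochrome drop out. Binding constraints: silicon and nickel.
Solving gives x2 = 1.405, x4 = 5.
Cost = 1.85·1.405 + 0.4·5 = 4.5993.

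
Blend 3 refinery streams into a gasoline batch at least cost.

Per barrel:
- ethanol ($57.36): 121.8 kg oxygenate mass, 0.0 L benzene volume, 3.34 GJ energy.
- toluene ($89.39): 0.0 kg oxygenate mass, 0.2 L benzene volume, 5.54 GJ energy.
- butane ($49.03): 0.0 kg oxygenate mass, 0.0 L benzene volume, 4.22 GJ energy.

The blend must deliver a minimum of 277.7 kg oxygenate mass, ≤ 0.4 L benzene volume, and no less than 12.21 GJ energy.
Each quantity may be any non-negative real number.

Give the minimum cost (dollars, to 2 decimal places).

$184.16

Let x1 = barrels of ethanol, x2 = barrels of toluene, x3 = barrels of butane.
min 57.36x1 + 89.39x2 + 49.03x3 s.t.:
  121.8x1 ≥ 277.7   (oxygenate mass)
  0.2x2 ≤ 0.4   (benzene volume)
  3.34x1 + 5.54x2 + 4.22x3 ≥ 12.21   (energy)
  x1, x2, x3 ≥ 0.
The cheapest feasible vertex uses only ethanol, butane; toluene is not used. The oxygenate mass and energy requirements are met with equality.
Solving gives x1 = 2.28, x3 = 1.0888.
Hence cost = 57.36·2.28 + 49.03·1.0888 = $184.1647.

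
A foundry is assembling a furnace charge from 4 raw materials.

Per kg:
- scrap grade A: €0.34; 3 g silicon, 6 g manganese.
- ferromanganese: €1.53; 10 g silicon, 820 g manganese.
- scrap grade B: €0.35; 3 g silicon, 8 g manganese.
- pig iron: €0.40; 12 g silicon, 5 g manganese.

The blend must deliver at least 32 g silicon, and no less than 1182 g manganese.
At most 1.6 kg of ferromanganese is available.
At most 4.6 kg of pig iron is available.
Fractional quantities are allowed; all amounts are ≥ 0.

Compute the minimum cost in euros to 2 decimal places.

Let x1 = kg of scrap grade A, x2 = kg of ferromanganese, x3 = kg of scrap grade B, x4 = kg of pig iron.
Minimise 0.34x1 + 1.53x2 + 0.35x3 + 0.4x4 subject to:
  3x1 + 10x2 + 3x3 + 12x4 ≥ 32   (silicon)
  6x1 + 820x2 + 8x3 + 5x4 ≥ 1182   (manganese)
  x2 ≤ 1.6
  x4 ≤ 4.6
  x1, x2, x3, x4 ≥ 0.
The cheapest feasible vertex uses only ferromanganese, pig iron; scrap grade A, scrap grade B are not used. There the silicon and manganese constraints are tight.
Optimal quantities: ferromanganese = 1.432 kg, pig iron = 1.473 kg.
Objective = 1.53·1.432 + 0.4·1.473 = 2.7802.

€2.78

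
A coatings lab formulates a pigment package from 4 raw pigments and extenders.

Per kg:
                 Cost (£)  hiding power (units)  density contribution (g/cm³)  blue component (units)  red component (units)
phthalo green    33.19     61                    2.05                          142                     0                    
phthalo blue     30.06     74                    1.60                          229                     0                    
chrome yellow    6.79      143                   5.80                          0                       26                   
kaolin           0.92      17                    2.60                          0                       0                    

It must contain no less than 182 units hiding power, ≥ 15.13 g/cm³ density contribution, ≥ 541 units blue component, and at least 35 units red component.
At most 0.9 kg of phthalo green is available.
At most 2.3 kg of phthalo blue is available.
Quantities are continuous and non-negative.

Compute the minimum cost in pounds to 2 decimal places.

£82.84

Let x1 = kg of phthalo green, x2 = kg of phthalo blue, x3 = kg of chrome yellow, x4 = kg of kaolin.
min 33.19x1 + 30.06x2 + 6.79x3 + 0.92x4 with:
  61x1 + 74x2 + 143x3 + 17x4 ≥ 182   (hiding power)
  2.05x1 + 1.6x2 + 5.8x3 + 2.6x4 ≥ 15.13   (density contribution)
  142x1 + 229x2 ≥ 541   (blue component)
  26x3 ≥ 35   (red component)
  x1 ≤ 0.9
  x2 ≤ 2.3
  x1, x2, x3, x4 ≥ 0.
All 4 inputs are positive at the optimum. Binding constraints: density contribution, blue component, red component, the phthalo blue cap.
That vertex is x1 = 0.1007, x2 = 2.3, x3 = 1.3462, x4 = 1.3215.
Hence cost = 33.19·0.1007 + 30.06·2.3 + 6.79·1.3462 + 0.92·1.3215 = £82.8367.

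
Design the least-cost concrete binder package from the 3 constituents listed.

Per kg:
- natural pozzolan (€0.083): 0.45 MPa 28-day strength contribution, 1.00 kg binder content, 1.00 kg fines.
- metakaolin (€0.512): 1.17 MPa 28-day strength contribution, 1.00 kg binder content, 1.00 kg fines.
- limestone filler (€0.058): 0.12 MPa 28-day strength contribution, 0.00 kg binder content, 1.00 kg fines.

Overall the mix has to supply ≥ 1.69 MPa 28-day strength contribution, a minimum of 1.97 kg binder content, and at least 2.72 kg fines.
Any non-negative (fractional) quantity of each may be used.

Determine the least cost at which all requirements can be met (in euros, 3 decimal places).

€0.312

Treat it as an LP. Let x1 = kg of natural pozzolan, x2 = kg of metakaolin, x3 = kg of limestone filler.
min 0.083x1 + 0.512x2 + 0.058x3 s.t.:
  0.45x1 + 1.17x2 + 0.12x3 ≥ 1.69   (28-day strength contribution)
  1x1 + 1x2 ≥ 1.97   (binder content)
  1x1 + 1x2 + 1x3 ≥ 2.72   (fines)
  x1, x2, x3 ≥ 0.
The minimum-cost mix takes nothing from metakaolin, limestone filler — only natural pozzolan. The 28-day strength contribution requirement is met with equality.
Optimal quantities: natural pozzolan = 3.756 kg.
Hence cost = 0.083·3.756 = €0.31175.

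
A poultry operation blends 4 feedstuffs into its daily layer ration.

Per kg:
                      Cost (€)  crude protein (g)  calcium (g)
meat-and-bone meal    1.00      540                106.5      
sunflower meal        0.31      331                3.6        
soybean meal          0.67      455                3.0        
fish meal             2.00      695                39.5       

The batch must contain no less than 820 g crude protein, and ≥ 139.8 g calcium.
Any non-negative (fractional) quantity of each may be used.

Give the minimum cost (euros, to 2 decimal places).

€1.41

Treat it as an LP. Let x1 = kg of meat-and-bone meal, x2 = kg of sunflower meal, x3 = kg of soybean meal, x4 = kg of fish meal.
Minimise 1x1 + 0.31x2 + 0.67x3 + 2x4 with:
  540x1 + 331x2 + 455x3 + 695x4 ≥ 820   (crude protein)
  106.5x1 + 3.6x2 + 3x3 + 39.5x4 ≥ 139.8   (calcium)
  x1, x2, x3, x4 ≥ 0.
The minimum-cost mix takes nothing from soybean meal, fish meal — only meat-and-bone meal, sunflower meal. Binding constraints: crude protein and calcium.
Solving gives x1 = 1.301, x2 = 0.3554.
Hence cost = 1·1.301 + 0.31·0.3554 = €1.4112.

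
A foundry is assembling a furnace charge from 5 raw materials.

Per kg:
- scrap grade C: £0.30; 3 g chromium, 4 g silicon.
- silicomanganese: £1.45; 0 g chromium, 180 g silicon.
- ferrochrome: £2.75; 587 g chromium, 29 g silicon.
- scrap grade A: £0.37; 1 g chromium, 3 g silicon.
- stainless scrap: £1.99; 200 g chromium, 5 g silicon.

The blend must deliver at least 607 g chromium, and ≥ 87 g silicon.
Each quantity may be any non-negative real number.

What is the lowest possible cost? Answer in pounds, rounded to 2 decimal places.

Treat it as an LP. Let x1 = kg of scrap grade C, x2 = kg of silicomanganese, x3 = kg of ferrochrome, x4 = kg of scrap grade A, x5 = kg of stainless scrap.
Minimise 0.3x1 + 1.45x2 + 2.75x3 + 0.37x4 + 1.99x5 with:
  3x1 + 587x3 + 1x4 + 200x5 ≥ 607   (chromium)
  4x1 + 180x2 + 29x3 + 3x4 + 5x5 ≥ 87   (silicon)
  x1, x2, x3, x4, x5 ≥ 0.
The optimal basis is {silicomanganese, ferrochrome}; scrap grade C, scrap grade A, stainless scrap drop out. The chromium and silicon requirements are met with equality.
So silicomanganese = 0.3167 kg, ferrochrome = 1.034 kg.
Total cost: 1.45·0.3167 + 2.75·1.034 = 3.3027.

£3.30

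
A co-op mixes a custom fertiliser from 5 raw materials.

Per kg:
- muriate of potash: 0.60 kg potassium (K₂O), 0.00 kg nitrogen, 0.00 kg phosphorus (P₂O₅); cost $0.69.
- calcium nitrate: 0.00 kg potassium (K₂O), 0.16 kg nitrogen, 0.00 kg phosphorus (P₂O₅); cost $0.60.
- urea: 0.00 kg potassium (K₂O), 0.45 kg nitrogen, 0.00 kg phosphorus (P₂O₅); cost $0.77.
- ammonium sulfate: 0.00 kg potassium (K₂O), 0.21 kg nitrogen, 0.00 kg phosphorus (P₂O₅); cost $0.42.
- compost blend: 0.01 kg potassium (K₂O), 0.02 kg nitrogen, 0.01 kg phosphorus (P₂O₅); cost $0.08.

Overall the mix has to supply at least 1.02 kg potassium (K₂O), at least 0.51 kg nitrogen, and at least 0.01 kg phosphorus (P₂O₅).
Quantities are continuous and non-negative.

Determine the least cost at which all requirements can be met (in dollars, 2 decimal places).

$2.08

Set it up as a linear program. Let x1 = kg of muriate of potash, x2 = kg of calcium nitrate, x3 = kg of urea, x4 = kg of ammonium sulfate, x5 = kg of compost blend.
min 0.69x1 + 0.6x2 + 0.77x3 + 0.42x4 + 0.08x5 s.t.:
  0.6x1 + 0.01x5 ≥ 1.02   (potassium (K₂O))
  0.16x2 + 0.45x3 + 0.21x4 + 0.02x5 ≥ 0.51   (nitrogen)
  0.01x5 ≥ 0.01   (phosphorus (P₂O₅))
  x1, x2, x3, x4, x5 ≥ 0.
The optimal basis is {muriate of potash, urea, compost blend}; calcium nitrate, ammonium sulfate drop out. The potassium (K₂O), nitrogen, phosphorus (P₂O₅) requirements are met with equality.
That vertex is x1 = 1.683, x3 = 1.089, x5 = 1.
Total cost: 0.69·1.683 + 0.77·1.089 + 0.08·1 = 2.0798.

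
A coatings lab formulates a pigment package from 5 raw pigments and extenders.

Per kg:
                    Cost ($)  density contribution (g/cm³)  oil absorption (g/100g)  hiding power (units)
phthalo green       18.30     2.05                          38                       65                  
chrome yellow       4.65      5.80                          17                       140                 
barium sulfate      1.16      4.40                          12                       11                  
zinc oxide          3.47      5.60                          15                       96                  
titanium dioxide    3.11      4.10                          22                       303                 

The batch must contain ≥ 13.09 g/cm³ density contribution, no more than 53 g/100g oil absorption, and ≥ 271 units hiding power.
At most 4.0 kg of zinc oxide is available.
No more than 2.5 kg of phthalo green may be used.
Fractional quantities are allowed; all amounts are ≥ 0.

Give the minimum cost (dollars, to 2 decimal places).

$5.10

Treat it as an LP. Let x1 = kg of phthalo green, x2 = kg of chrome yellow, x3 = kg of barium sulfate, x4 = kg of zinc oxide, x5 = kg of titanium dioxide.
min 18.3x1 + 4.65x2 + 1.16x3 + 3.47x4 + 3.11x5 s.t.:
  2.05x1 + 5.8x2 + 4.4x3 + 5.6x4 + 4.1x5 ≥ 13.09   (density contribution)
  38x1 + 17x2 + 12x3 + 15x4 + 22x5 ≤ 53   (oil absorption)
  65x1 + 140x2 + 11x3 + 96x4 + 303x5 ≥ 271   (hiding power)
  x4 ≤ 4
  x1 ≤ 2.5
  x1, x2, x3, x4, x5 ≥ 0.
The cheapest feasible vertex uses only barium sulfate, titanium dioxide; phthalo green, chrome yellow, zinc oxide are not used. Binding constraints: density contribution and hiding power.
So barium sulfate = 2.217 kg, titanium dioxide = 0.8139 kg.
Total cost: 1.16·2.217 + 3.11·0.8139 = 5.1029.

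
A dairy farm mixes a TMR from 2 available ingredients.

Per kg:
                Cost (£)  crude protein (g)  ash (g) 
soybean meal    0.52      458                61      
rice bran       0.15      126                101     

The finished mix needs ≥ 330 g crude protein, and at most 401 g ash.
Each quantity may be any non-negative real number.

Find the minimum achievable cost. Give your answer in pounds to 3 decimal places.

£0.375

Set it up as a linear program. Let x1 = kg of soybean meal, x2 = kg of rice bran.
min 0.52x1 + 0.15x2 with:
  458x1 + 126x2 ≥ 330   (crude protein)
  61x1 + 101x2 ≤ 401   (ash)
  x1, x2 ≥ 0.
The optimal basis is {soybean meal}; rice bran drops out. There the crude protein constraint is tight.
So soybean meal = 0.7205 kg.
Total cost: 0.52·0.7205 = 0.37466.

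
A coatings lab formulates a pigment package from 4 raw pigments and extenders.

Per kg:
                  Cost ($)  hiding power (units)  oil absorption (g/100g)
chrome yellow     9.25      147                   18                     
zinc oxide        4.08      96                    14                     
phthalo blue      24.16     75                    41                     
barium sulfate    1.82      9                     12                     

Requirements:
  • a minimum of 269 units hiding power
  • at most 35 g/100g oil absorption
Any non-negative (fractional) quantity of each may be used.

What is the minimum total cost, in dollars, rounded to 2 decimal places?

$15.13

Set it up as a linear program. Let x1 = kg of chrome yellow, x2 = kg of zinc oxide, x3 = kg of phthalo blue, x4 = kg of barium sulfate.
Minimise 9.25x1 + 4.08x2 + 24.16x3 + 1.82x4 s.t.:
  147x1 + 96x2 + 75x3 + 9x4 ≥ 269   (hiding power)
  18x1 + 14x2 + 41x3 + 12x4 ≤ 35   (oil absorption)
  x1, x2, x3, x4 ≥ 0.
The optimal basis is {chrome yellow, zinc oxide}; phthalo blue, barium sulfate drop out. There the hiding power and oil absorption constraints are tight.
So chrome yellow = 1.2303 kg, zinc oxide = 0.91818 kg.
Hence cost = 9.25·1.2303 + 4.08·0.91818 = $15.1264.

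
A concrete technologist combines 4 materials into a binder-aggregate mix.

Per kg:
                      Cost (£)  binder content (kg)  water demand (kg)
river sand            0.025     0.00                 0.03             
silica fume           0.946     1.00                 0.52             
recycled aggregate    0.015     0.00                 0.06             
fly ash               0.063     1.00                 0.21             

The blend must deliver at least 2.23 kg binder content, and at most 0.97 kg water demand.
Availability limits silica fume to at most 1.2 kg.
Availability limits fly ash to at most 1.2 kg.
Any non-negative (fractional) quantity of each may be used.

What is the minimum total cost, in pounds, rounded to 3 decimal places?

Set it up as a linear program. Let x1 = kg of river sand, x2 = kg of silica fume, x3 = kg of recycled aggregate, x4 = kg of fly ash.
min 0.025x1 + 0.946x2 + 0.015x3 + 0.063x4 with:
  1x2 + 1x4 ≥ 2.23   (binder content)
  0.03x1 + 0.52x2 + 0.06x3 + 0.21x4 ≤ 0.97   (water demand)
  x2 ≤ 1.2
  x4 ≤ 1.2
  x1, x2, x3, x4 ≥ 0.
The cheapest feasible vertex uses only silica fume, fly ash; river sand, recycled aggregate are not used. There the binder content and the fly ash cap constraints are tight.
Optimal quantities: silica fume = 1.03 kg, fly ash = 1.2 kg.
Cost = 0.946·1.03 + 0.063·1.2 = 1.04998.

£1.050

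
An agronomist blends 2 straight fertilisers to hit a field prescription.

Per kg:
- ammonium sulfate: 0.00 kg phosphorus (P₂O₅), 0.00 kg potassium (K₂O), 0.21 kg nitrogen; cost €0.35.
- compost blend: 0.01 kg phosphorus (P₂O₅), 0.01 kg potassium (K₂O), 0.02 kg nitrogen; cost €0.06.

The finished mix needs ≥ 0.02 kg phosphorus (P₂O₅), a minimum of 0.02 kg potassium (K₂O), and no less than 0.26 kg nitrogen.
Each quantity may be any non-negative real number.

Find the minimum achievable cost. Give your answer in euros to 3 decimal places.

Let x1 = kg of ammonium sulfate, x2 = kg of compost blend.
Minimize 0.35x1 + 0.06x2 with:
  0.01x2 ≥ 0.02   (phosphorus (P₂O₅))
  0.01x2 ≥ 0.02   (potassium (K₂O))
  0.21x1 + 0.02x2 ≥ 0.26   (nitrogen)
  x1, x2 ≥ 0.
Both inputs are positive at the optimum. Binding constraints: phosphorus (P₂O₅), potassium (K₂O), nitrogen.
That vertex is x1 = 1.048, x2 = 2.
Objective = 0.35·1.048 + 0.06·2 = 0.48680.

€0.487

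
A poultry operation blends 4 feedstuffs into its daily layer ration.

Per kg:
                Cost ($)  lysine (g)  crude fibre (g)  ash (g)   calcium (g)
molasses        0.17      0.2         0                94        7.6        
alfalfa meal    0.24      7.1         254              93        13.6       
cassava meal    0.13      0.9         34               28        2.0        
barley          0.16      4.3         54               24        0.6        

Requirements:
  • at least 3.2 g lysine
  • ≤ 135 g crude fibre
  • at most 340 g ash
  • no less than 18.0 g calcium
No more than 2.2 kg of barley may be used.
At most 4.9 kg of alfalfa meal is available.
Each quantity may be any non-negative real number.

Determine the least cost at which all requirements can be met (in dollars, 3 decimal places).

Treat it as an LP. Let x1 = kg of molasses, x2 = kg of alfalfa meal, x3 = kg of cassava meal, x4 = kg of barley.
Minimise 0.17x1 + 0.24x2 + 0.13x3 + 0.16x4 s.t.:
  0.2x1 + 7.1x2 + 0.9x3 + 4.3x4 ≥ 3.2   (lysine)
  254x2 + 34x3 + 54x4 ≤ 135   (crude fibre)
  94x1 + 93x2 + 28x3 + 24x4 ≤ 340   (ash)
  7.6x1 + 13.6x2 + 2x3 + 0.6x4 ≥ 18   (calcium)
  x4 ≤ 2.2
  x2 ≤ 4.9
  x1, x2, x3, x4 ≥ 0.
At the optimum only molasses, alfalfa meal are positive (cassava meal, barley = 0). Binding constraints: crude fibre and calcium.
Solving gives x1 = 1.4173, x2 = 0.5315.
Hence cost = 0.17·1.4173 + 0.24·0.5315 = $0.368501.

$0.369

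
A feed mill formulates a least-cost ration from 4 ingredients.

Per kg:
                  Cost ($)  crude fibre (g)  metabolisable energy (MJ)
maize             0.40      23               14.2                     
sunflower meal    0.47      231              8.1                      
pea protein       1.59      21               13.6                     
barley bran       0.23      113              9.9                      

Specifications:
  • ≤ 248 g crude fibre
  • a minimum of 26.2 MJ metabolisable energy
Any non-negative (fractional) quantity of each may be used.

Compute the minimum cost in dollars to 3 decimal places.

$0.634

Set it up as a linear program. Let x1 = kg of maize, x2 = kg of sunflower meal, x3 = kg of pea protein, x4 = kg of barley bran.
Minimize 0.4x1 + 0.47x2 + 1.59x3 + 0.23x4 subject to:
  23x1 + 231x2 + 21x3 + 113x4 ≤ 248   (crude fibre)
  14.2x1 + 8.1x2 + 13.6x3 + 9.9x4 ≥ 26.2   (metabolisable energy)
  x1, x2, x3, x4 ≥ 0.
The optimal basis is {maize, barley bran}; sunflower meal, pea protein drop out. There the crude fibre and metabolisable energy constraints are tight.
Optimal quantities: maize = 0.3671 kg, barley bran = 2.12 kg.
Hence cost = 0.4·0.3671 + 0.23·2.12 = $0.63444.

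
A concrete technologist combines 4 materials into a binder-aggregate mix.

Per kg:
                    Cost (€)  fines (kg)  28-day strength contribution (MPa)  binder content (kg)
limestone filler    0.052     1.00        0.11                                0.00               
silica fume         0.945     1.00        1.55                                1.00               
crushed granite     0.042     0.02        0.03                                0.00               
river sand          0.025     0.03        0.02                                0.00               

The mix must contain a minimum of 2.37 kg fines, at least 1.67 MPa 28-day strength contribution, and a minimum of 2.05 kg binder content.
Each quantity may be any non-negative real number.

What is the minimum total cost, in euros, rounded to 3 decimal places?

€1.954

Let x1 = kg of limestone filler, x2 = kg of silica fume, x3 = kg of crushed granite, x4 = kg of river sand.
min 0.052x1 + 0.945x2 + 0.042x3 + 0.025x4 s.t.:
  1x1 + 1x2 + 0.02x3 + 0.03x4 ≥ 2.37   (fines)
  0.11x1 + 1.55x2 + 0.03x3 + 0.02x4 ≥ 1.67   (28-day strength contribution)
  1x2 ≥ 2.05   (binder content)
  x1, x2, x3, x4 ≥ 0.
At the optimum only limestone filler, silica fume are positive (crushed granite, river sand = 0). There the fines and binder content constraints are tight.
Solving gives x1 = 0.32, x2 = 2.05.
Cost = 0.052·0.32 + 0.945·2.05 = 1.95389.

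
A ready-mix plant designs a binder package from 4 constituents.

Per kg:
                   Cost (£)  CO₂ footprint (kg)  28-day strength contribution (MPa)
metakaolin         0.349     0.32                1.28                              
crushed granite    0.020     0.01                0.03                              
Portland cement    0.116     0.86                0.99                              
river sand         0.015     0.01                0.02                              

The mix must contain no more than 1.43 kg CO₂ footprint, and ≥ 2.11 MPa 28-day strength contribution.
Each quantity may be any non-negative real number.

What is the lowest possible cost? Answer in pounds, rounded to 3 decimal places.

Let x1 = kg of metakaolin, x2 = kg of crushed granite, x3 = kg of Portland cement, x4 = kg of river sand.
Minimise 0.349x1 + 0.02x2 + 0.116x3 + 0.015x4 s.t.:
  0.32x1 + 0.01x2 + 0.86x3 + 0.01x4 ≤ 1.43   (CO₂ footprint)
  1.28x1 + 0.03x2 + 0.99x3 + 0.02x4 ≥ 2.11   (28-day strength contribution)
  x1, x2, x3, x4 ≥ 0.
The optimal basis is {metakaolin, Portland cement}; crushed granite, river sand drop out. The CO₂ footprint and 28-day strength contribution requirements are met with equality.
Solving gives x1 = 0.5088, x3 = 1.473.
Hence cost = 0.349·0.5088 + 0.116·1.473 = £0.34844.

£0.348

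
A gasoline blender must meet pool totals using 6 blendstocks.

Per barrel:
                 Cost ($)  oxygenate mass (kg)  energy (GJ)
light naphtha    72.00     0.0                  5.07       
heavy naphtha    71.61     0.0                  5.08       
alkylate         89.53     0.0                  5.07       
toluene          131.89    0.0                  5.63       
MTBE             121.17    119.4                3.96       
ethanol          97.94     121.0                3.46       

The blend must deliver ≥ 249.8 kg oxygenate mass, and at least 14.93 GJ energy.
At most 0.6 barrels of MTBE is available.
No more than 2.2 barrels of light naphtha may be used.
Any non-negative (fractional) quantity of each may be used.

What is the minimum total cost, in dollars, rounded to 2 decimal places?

Let x1 = barrels of light naphtha, x2 = barrels of heavy naphtha, x3 = barrels of alkylate, x4 = barrels of toluene, x5 = barrels of MTBE, x6 = barrels of ethanol.
Minimize 72x1 + 71.61x2 + 89.53x3 + 131.89x4 + 121.17x5 + 97.94x6 subject to:
  119.4x5 + 121x6 ≥ 249.8   (oxygenate mass)
  5.07x1 + 5.08x2 + 5.07x3 + 5.63x4 + 3.96x5 + 3.46x6 ≥ 14.93   (energy)
  x5 ≤ 0.6
  x1 ≤ 2.2
  x1, x2, x3, x4, x5, x6 ≥ 0.
The cheapest feasible vertex uses only heavy naphtha, ethanol; light naphtha, alkylate, toluene, MTBE are not used. Binding constraints: oxygenate mass and energy.
Solving gives x2 = 1.53287, x6 = 2.06446.
Cost = 71.61·1.53287 + 97.94·2.06446 = 311.9620.

$311.96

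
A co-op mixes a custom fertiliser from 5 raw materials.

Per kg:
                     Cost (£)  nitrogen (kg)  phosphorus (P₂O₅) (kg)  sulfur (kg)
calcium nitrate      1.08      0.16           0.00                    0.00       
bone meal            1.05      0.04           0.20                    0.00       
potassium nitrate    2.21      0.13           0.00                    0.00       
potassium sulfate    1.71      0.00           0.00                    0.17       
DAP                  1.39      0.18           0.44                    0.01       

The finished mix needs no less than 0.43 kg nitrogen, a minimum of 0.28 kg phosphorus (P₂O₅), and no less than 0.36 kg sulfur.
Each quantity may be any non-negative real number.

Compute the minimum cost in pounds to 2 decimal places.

Let x1 = kg of calcium nitrate, x2 = kg of bone meal, x3 = kg of potassium nitrate, x4 = kg of potassium sulfate, x5 = kg of DAP.
Minimise 1.08x1 + 1.05x2 + 2.21x3 + 1.71x4 + 1.39x5 with:
  0.16x1 + 0.04x2 + 0.13x3 + 0.18x5 ≥ 0.43   (nitrogen)
  0.2x2 + 0.44x5 ≥ 0.28   (phosphorus (P₂O₅))
  0.17x4 + 0.01x5 ≥ 0.36   (sulfur)
  x1, x2, x3, x4, x5 ≥ 0.
The optimal basis is {calcium nitrate, potassium sulfate, DAP}; bone meal, potassium nitrate drop out. Binding constraints: nitrogen, phosphorus (P₂O₅), sulfur.
So calcium nitrate = 1.972 kg, potassium sulfate = 2.08 kg, DAP = 0.6364 kg.
Hence cost = 1.08·1.972 + 1.71·2.08 + 1.39·0.6364 = £6.5712.

£6.57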